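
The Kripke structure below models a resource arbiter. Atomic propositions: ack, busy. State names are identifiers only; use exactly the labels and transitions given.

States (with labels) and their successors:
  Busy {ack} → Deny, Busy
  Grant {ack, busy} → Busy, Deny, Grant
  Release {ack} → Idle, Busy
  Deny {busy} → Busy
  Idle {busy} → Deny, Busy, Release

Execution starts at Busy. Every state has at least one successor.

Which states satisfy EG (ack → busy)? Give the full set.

States satisfying ack → busy: {Grant, Deny, Idle}.
States satisfying EG (ack → busy): {Grant}.

{Grant}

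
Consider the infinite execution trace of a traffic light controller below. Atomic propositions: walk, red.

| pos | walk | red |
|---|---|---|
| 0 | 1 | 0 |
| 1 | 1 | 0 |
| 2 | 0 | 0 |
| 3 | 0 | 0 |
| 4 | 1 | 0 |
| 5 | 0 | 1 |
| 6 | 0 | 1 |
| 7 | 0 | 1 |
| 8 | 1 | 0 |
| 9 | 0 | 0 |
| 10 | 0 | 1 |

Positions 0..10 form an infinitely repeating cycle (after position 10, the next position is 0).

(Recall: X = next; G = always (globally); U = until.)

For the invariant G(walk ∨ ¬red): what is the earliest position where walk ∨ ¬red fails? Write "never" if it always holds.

Check walk ∨ ¬red at each position in order: 0 ✓, 1 ✓, 2 ✓, 3 ✓, 4 ✓.
At position 5 the labels are {red}, so walk ∨ ¬red is false there. This is the first violation.

5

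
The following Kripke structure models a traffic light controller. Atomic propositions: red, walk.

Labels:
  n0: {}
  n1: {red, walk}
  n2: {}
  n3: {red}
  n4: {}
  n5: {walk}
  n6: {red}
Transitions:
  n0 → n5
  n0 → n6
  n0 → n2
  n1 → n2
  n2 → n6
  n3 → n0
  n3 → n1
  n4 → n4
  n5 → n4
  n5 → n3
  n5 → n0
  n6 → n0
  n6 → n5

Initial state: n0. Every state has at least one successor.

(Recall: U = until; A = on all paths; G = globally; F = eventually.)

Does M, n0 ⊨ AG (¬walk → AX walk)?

Violated

States satisfying ¬walk → AX walk: {n1, n5}.
States satisfying AG (¬walk → AX walk): ∅.
n0 is reachable from n0 and violates ¬walk → AX walk, so AG fails at n0.
n0 ∉ Sat(AG (¬walk → AX walk)).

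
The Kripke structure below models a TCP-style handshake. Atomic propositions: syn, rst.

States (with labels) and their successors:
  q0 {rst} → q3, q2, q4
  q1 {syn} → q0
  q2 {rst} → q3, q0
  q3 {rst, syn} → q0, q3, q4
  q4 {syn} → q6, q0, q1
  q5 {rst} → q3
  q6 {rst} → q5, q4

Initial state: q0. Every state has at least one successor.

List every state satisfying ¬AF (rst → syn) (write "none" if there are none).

States satisfying rst → syn: {q1, q3, q4}.
States satisfying AF (rst → syn): {q1, q3, q4, q5, q6}.
States satisfying ¬AF (rst → syn): {q0, q2}.

{q0, q2}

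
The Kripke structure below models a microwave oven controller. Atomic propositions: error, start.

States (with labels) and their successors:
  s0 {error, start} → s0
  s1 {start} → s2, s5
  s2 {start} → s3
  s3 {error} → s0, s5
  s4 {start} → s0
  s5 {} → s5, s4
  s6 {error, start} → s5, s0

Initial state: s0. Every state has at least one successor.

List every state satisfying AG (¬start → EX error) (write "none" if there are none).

States satisfying ¬start → EX error: {s0, s1, s2, s3, s4, s6}.
States satisfying AG (¬start → EX error): {s0, s4}.

{s0, s4}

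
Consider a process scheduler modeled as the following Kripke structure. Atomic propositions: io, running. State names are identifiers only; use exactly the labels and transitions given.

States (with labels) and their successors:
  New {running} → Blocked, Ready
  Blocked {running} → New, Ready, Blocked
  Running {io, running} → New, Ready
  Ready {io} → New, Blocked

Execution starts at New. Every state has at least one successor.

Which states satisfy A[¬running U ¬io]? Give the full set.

States satisfying ¬running: {Ready}.
States satisfying ¬io: {New, Blocked}.
States satisfying A[¬running U ¬io]: {New, Blocked, Ready}.

{New, Blocked, Ready}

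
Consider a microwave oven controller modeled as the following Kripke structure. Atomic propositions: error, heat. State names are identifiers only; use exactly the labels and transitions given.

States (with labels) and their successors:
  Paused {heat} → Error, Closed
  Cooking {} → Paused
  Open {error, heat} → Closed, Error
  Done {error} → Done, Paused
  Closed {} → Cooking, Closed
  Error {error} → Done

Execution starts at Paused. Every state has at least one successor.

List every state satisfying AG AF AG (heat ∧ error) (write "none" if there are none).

none

States satisfying AF AG (heat ∧ error): ∅.
States satisfying AG AF AG (heat ∧ error): ∅.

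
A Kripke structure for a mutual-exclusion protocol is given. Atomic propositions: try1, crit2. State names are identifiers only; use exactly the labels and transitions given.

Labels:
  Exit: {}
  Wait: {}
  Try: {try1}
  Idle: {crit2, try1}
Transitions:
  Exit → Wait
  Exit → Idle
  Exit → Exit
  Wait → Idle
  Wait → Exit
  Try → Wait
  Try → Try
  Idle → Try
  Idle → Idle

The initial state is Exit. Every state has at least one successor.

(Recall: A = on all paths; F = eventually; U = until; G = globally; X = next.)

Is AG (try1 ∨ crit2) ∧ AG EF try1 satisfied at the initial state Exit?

States satisfying try1 ∨ crit2: {Try, Idle}.
States satisfying AG (try1 ∨ crit2): ∅.
States satisfying EF try1: {Exit, Wait, Try, Idle}.
States satisfying AG EF try1: {Exit, Wait, Try, Idle}.
States satisfying AG (try1 ∨ crit2) ∧ AG EF try1: ∅.
Exit ∉ Sat(AG (try1 ∨ crit2) ∧ AG EF try1).

Does not hold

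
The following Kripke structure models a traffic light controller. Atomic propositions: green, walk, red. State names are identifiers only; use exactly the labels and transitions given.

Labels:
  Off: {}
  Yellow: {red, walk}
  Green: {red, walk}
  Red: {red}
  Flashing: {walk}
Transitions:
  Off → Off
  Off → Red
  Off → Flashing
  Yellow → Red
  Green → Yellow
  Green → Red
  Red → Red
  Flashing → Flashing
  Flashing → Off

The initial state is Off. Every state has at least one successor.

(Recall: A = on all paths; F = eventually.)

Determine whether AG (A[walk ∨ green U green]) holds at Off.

States satisfying A[walk ∨ green U green]: ∅.
States satisfying AG (A[walk ∨ green U green]): ∅.
Flashing is reachable from Off and violates A[walk ∨ green U green], so AG fails at Off.
Off ∉ Sat(AG (A[walk ∨ green U green])).

Violated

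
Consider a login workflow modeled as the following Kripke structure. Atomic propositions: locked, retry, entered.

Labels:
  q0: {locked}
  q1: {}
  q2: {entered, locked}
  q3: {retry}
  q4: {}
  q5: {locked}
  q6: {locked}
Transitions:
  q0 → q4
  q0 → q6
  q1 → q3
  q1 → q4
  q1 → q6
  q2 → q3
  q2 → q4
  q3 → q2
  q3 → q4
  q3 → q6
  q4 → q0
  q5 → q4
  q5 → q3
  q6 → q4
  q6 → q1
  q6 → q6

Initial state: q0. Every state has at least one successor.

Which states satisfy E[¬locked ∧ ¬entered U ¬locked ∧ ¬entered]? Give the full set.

{q1, q3, q4}

States satisfying ¬locked ∧ ¬entered: {q1, q3, q4}.
States satisfying E[¬locked ∧ ¬entered U ¬locked ∧ ¬entered]: {q1, q3, q4}.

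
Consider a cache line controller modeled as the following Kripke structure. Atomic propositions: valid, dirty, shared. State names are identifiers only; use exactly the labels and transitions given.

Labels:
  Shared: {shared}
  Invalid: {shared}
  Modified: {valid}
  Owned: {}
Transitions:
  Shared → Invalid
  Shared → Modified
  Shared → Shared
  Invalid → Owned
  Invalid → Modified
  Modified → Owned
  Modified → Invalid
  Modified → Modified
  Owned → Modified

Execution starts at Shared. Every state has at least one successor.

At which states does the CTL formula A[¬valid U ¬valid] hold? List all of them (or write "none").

{Shared, Invalid, Owned}

States satisfying ¬valid: {Shared, Invalid, Owned}.
States satisfying A[¬valid U ¬valid]: {Shared, Invalid, Owned}.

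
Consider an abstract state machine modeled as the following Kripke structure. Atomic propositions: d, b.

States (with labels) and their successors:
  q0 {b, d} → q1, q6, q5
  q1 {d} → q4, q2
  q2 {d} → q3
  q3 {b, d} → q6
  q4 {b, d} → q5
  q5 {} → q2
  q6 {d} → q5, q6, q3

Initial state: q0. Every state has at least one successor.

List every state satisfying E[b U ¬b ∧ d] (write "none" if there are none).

States satisfying b: {q0, q3, q4}.
States satisfying ¬b ∧ d: {q1, q2, q6}.
States satisfying E[b U ¬b ∧ d]: {q0, q1, q2, q3, q6}.

{q0, q1, q2, q3, q6}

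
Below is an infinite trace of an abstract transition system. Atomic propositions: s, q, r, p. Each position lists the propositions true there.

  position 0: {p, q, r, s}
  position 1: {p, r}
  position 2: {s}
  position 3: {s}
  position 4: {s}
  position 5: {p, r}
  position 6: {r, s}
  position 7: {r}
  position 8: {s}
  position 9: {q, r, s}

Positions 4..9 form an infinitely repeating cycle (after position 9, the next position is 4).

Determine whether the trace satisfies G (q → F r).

q → F r holds at every position 0..9, and those are all positions ever visited, so G (q → F r) holds.
Positions where q holds: 0, 9.
Check F r at each: 0→ok, 9→ok.

Satisfied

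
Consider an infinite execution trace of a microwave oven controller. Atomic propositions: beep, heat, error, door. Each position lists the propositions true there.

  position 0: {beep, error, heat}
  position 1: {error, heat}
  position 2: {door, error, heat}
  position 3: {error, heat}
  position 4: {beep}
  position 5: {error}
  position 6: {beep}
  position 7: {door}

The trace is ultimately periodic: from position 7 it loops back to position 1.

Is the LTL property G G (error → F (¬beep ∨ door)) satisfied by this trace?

Holds

G (error → F (¬beep ∨ door)) holds at every position 0..7, and those are all positions ever visited, so G G (error → F (¬beep ∨ door)) holds.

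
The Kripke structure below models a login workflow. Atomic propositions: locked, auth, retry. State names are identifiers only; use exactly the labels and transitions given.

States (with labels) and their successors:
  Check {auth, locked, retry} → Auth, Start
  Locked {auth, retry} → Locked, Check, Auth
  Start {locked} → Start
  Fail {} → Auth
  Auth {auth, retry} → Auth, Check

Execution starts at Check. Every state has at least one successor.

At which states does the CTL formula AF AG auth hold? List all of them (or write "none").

none

States satisfying AG auth: ∅.
States satisfying AF AG auth: ∅.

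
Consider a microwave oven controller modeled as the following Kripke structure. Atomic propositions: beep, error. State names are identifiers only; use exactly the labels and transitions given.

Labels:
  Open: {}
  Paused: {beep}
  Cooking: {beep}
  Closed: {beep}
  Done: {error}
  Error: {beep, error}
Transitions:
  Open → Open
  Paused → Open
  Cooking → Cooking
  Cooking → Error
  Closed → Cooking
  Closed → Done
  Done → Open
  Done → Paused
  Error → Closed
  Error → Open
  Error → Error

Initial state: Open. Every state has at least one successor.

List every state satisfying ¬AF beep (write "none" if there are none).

{Open, Done}

States satisfying beep: {Paused, Cooking, Closed, Error}.
States satisfying AF beep: {Paused, Cooking, Closed, Error}.
States satisfying ¬AF beep: {Open, Done}.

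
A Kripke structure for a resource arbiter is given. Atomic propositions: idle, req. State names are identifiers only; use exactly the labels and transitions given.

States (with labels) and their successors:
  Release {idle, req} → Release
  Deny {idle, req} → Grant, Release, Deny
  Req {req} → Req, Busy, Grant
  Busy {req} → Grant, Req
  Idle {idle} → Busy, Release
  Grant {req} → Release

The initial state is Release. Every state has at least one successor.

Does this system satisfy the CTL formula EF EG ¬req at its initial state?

States satisfying EG ¬req: ∅.
States satisfying EF EG ¬req: ∅.
No suitable path/successor from Release witnesses the formula.
Release ∉ Sat(EF EG ¬req).

Violated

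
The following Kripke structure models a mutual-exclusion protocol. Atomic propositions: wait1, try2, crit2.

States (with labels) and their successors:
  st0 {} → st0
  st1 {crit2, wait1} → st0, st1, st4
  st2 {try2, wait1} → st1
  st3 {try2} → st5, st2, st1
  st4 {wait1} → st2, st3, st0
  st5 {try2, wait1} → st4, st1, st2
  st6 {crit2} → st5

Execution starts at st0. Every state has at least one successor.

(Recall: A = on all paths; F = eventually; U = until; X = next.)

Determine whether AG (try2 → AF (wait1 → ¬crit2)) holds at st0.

Yes

States satisfying try2 → AF (wait1 → ¬crit2): {st0, st1, st2, st3, st4, st5, st6}.
States satisfying AG (try2 → AF (wait1 → ¬crit2)): {st0, st1, st2, st3, st4, st5, st6}.
Every state reachable from st0 satisfies try2 → AF (wait1 → ¬crit2).
st0 ∈ Sat(AG (try2 → AF (wait1 → ¬crit2))).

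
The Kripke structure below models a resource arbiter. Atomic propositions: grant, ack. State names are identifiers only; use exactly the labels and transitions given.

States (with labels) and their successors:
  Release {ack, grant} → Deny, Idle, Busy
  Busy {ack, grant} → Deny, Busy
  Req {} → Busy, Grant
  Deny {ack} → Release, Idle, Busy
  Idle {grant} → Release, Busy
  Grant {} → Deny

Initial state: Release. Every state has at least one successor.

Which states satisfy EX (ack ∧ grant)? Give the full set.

{Release, Busy, Req, Deny, Idle}

States satisfying ack ∧ grant: {Release, Busy}.
States satisfying EX (ack ∧ grant): {Release, Busy, Req, Deny, Idle}.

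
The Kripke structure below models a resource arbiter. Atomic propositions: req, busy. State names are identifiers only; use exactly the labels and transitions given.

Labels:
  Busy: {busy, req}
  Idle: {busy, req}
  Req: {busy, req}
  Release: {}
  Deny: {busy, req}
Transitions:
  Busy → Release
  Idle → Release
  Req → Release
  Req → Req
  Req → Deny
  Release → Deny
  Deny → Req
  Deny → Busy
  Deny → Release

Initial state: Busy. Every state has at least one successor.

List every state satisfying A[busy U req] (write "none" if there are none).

{Busy, Idle, Req, Deny}

States satisfying busy: {Busy, Idle, Req, Deny}.
States satisfying req: {Busy, Idle, Req, Deny}.
States satisfying A[busy U req]: {Busy, Idle, Req, Deny}.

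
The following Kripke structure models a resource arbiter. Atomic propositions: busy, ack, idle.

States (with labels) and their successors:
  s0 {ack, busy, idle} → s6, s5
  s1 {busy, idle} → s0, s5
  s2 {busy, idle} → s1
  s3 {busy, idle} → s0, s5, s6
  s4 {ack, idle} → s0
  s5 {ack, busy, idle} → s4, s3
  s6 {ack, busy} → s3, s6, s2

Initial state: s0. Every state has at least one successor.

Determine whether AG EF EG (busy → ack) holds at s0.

Satisfied

States satisfying EF EG (busy → ack): {s0, s1, s2, s3, s4, s5, s6}.
States satisfying AG EF EG (busy → ack): {s0, s1, s2, s3, s4, s5, s6}.
Every state reachable from s0 satisfies EF EG (busy → ack).
s0 ∈ Sat(AG EF EG (busy → ack)).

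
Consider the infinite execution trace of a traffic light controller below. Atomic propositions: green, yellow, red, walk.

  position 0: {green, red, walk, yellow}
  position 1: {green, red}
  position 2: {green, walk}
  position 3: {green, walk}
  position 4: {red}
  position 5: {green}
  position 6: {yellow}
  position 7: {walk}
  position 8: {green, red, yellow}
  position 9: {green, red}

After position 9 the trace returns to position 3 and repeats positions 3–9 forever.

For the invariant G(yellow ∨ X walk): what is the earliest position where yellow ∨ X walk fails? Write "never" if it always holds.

3

Check yellow ∨ X walk at each position in order: 0 ✓, 1 ✓, 2 ✓.
At position 3 the labels are {green, walk} and the next position 4 has {red}, so yellow ∨ X walk is false there. This is the first violation.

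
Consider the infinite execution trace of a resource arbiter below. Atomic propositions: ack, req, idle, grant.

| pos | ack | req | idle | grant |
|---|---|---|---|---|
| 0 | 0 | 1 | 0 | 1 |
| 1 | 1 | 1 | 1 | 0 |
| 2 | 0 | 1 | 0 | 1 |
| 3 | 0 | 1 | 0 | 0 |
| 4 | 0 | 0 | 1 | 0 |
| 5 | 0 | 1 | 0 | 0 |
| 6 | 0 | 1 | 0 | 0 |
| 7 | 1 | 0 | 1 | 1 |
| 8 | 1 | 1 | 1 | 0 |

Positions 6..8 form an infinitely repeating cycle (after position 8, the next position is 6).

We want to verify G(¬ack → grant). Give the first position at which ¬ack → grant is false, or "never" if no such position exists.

Check ¬ack → grant at each position in order: 0 ✓, 1 ✓, 2 ✓.
At position 3 the labels are {req}, so ¬ack → grant is false there. This is the first violation.

3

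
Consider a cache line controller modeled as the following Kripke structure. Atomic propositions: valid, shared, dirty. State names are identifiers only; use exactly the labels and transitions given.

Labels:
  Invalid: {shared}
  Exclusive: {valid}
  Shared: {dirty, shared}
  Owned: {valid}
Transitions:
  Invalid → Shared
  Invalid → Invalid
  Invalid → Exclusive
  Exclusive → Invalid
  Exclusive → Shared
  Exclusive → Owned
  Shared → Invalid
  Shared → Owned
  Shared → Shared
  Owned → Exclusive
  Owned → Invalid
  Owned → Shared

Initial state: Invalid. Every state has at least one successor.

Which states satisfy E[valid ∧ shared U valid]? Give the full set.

States satisfying valid ∧ shared: ∅.
States satisfying valid: {Exclusive, Owned}.
States satisfying E[valid ∧ shared U valid]: {Exclusive, Owned}.

{Exclusive, Owned}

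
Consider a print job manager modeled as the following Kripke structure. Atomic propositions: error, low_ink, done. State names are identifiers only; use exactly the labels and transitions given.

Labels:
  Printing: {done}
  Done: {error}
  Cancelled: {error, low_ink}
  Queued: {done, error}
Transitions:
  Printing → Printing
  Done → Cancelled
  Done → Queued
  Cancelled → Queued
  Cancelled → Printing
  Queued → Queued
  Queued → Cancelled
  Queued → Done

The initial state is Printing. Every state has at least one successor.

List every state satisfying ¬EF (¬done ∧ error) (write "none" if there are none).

{Printing}

States satisfying ¬done ∧ error: {Done, Cancelled}.
States satisfying EF (¬done ∧ error): {Done, Cancelled, Queued}.
States satisfying ¬EF (¬done ∧ error): {Printing}.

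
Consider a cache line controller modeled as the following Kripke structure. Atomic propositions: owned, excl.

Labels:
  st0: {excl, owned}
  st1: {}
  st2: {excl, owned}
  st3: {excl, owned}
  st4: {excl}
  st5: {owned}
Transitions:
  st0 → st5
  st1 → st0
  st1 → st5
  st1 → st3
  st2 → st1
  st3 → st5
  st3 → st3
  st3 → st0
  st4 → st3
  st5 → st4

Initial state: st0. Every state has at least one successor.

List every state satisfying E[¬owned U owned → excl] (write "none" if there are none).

States satisfying ¬owned: {st1, st4}.
States satisfying owned → excl: {st0, st1, st2, st3, st4}.
States satisfying E[¬owned U owned → excl]: {st0, st1, st2, st3, st4}.

{st0, st1, st2, st3, st4}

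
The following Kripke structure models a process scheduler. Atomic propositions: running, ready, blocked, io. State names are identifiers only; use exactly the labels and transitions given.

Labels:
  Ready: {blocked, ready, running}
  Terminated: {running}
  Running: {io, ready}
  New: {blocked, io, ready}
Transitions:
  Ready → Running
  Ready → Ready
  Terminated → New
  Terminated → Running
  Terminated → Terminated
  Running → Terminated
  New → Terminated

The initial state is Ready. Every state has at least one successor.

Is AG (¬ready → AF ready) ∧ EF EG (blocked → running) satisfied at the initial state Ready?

States satisfying ¬ready → AF ready: {Ready, Running, New}.
States satisfying AG (¬ready → AF ready): ∅.
States satisfying EG (blocked → running): {Ready, Terminated, Running}.
States satisfying EF EG (blocked → running): {Ready, Terminated, Running, New}.
States satisfying AG (¬ready → AF ready) ∧ EF EG (blocked → running): ∅.
Ready ∉ Sat(AG (¬ready → AF ready) ∧ EF EG (blocked → running)).

Violated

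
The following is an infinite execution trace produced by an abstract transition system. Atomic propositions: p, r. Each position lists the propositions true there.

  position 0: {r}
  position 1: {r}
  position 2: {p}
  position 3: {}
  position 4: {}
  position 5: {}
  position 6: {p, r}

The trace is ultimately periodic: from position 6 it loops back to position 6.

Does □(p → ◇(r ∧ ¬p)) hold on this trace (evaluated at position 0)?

p → ◇(r ∧ ¬p) must hold at every position from 0 onward. It fails at position 2, so □(p → ◇(r ∧ ¬p)) is false.
Positions where p holds: 2, 6.
Check ◇(r ∧ ¬p) at each: 2→fails, 6→fails.

Violated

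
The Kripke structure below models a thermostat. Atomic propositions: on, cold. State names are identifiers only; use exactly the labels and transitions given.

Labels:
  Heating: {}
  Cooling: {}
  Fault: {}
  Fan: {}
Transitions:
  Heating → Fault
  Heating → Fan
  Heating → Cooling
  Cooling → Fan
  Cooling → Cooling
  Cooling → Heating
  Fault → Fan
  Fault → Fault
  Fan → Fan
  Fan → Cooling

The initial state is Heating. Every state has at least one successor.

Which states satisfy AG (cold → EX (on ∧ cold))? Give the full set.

{Heating, Cooling, Fault, Fan}

States satisfying cold → EX (on ∧ cold): {Heating, Cooling, Fault, Fan}.
States satisfying AG (cold → EX (on ∧ cold)): {Heating, Cooling, Fault, Fan}.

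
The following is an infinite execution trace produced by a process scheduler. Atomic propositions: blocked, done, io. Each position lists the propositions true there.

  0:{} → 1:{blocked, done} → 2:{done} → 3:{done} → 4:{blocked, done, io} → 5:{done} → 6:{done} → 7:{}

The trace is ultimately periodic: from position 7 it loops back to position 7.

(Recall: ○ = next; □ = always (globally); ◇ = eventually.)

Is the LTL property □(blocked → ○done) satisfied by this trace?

blocked → ○done holds at every position 0..7, and those are all positions ever visited, so □(blocked → ○done) holds.
Positions where blocked holds: 1, 4.
Check ○done at each: 1→ok, 4→ok.

Yes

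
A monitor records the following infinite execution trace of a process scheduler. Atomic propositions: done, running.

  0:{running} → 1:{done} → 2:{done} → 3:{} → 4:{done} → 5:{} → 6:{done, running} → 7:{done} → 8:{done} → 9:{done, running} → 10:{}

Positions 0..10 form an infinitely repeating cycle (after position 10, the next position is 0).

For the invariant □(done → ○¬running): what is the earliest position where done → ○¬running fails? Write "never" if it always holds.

8

Check done → ○¬running at each position in order: 0 ✓, 1 ✓, 2 ✓, 3 ✓, 4 ✓, 5 ✓, 6 ✓, 7 ✓.
At position 8 the labels are {done} and the next position 9 has {done, running}, so done → ○¬running is false there. This is the first violation.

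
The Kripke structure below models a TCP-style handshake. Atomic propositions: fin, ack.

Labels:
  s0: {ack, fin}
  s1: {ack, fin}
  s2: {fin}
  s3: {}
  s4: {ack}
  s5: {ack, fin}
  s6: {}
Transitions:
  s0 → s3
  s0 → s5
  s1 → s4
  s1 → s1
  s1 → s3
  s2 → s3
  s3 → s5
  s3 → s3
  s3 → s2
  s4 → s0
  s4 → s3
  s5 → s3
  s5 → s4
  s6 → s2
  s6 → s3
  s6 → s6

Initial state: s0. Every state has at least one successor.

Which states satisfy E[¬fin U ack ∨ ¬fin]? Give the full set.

{s0, s1, s3, s4, s5, s6}

States satisfying ¬fin: {s3, s4, s6}.
States satisfying ack ∨ ¬fin: {s0, s1, s3, s4, s5, s6}.
States satisfying E[¬fin U ack ∨ ¬fin]: {s0, s1, s3, s4, s5, s6}.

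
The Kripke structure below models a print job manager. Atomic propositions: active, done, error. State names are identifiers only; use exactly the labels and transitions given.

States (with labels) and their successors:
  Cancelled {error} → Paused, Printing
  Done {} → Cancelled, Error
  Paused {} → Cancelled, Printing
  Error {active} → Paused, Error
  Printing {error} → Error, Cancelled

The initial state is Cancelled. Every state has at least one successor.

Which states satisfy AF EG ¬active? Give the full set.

States satisfying EG ¬active: {Cancelled, Done, Paused, Printing}.
States satisfying AF EG ¬active: {Cancelled, Done, Paused, Printing}.

{Cancelled, Done, Paused, Printing}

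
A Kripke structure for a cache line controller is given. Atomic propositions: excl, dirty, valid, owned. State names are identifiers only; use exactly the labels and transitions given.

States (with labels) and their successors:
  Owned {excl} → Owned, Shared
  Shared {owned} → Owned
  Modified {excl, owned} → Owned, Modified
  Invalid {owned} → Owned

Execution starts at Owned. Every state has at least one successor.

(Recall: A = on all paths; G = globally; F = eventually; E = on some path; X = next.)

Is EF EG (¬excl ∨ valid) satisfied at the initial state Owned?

Violated

States satisfying EG (¬excl ∨ valid): ∅.
States satisfying EF EG (¬excl ∨ valid): ∅.
No suitable path/successor from Owned witnesses the formula.
Owned ∉ Sat(EF EG (¬excl ∨ valid)).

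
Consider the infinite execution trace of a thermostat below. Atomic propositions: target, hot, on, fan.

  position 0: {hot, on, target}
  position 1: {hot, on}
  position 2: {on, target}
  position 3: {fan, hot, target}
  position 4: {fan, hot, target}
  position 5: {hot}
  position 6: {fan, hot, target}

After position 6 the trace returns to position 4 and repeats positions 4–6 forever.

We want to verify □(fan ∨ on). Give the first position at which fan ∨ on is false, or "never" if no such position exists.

Check fan ∨ on at each position in order: 0 ✓, 1 ✓, 2 ✓, 3 ✓, 4 ✓.
At position 5 the labels are {hot}, so fan ∨ on is false there. This is the first violation.

5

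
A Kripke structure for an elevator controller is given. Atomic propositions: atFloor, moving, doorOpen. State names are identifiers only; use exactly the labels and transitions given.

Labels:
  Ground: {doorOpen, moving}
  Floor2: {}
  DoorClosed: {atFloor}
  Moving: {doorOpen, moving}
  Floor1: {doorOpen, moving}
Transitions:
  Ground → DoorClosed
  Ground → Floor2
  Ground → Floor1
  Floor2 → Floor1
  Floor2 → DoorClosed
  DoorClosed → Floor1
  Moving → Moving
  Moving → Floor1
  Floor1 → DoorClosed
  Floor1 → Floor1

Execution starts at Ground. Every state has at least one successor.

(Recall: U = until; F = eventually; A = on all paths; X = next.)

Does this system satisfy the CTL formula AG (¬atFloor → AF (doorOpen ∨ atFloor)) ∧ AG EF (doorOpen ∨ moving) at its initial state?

Holds

States satisfying ¬atFloor → AF (doorOpen ∨ atFloor): {Ground, Floor2, DoorClosed, Moving, Floor1}.
States satisfying AG (¬atFloor → AF (doorOpen ∨ atFloor)): {Ground, Floor2, DoorClosed, Moving, Floor1}.
States satisfying EF (doorOpen ∨ moving): {Ground, Floor2, DoorClosed, Moving, Floor1}.
States satisfying AG EF (doorOpen ∨ moving): {Ground, Floor2, DoorClosed, Moving, Floor1}.
States satisfying AG (¬atFloor → AF (doorOpen ∨ atFloor)) ∧ AG EF (doorOpen ∨ moving): {Ground, Floor2, DoorClosed, Moving, Floor1}.
Ground ∈ Sat(AG (¬atFloor → AF (doorOpen ∨ atFloor)) ∧ AG EF (doorOpen ∨ moving)).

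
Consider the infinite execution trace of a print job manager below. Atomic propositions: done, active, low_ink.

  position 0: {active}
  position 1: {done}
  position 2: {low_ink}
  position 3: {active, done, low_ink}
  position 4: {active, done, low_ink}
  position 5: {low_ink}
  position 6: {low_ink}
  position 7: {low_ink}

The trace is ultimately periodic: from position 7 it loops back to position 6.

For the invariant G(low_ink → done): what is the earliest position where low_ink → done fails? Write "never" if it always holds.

2

Check low_ink → done at each position in order: 0 ✓, 1 ✓.
At position 2 the labels are {low_ink}, so low_ink → done is false there. This is the first violation.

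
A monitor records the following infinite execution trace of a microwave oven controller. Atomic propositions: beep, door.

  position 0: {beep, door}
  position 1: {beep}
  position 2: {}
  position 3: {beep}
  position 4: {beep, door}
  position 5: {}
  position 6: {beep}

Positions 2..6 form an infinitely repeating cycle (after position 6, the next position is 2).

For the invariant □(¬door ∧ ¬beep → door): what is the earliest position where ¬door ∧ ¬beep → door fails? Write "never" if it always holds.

Check ¬door ∧ ¬beep → door at each position in order: 0 ✓, 1 ✓.
At position 2 the labels are {}, so ¬door ∧ ¬beep → door is false there. This is the first violation.

2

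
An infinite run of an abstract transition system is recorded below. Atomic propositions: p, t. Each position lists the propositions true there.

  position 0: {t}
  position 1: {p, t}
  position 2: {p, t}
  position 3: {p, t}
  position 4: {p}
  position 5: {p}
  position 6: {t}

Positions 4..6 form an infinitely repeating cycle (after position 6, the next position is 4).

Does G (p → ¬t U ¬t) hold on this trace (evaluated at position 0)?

p → ¬t U ¬t must hold at every position from 0 onward. It fails at position 1, so G (p → ¬t U ¬t) is false.
Positions where p holds: 1, 2, 3, 4, 5.
Check ¬t U ¬t at each: 1→fails, 2→fails, 3→fails, 4→ok, 5→ok.

Does not hold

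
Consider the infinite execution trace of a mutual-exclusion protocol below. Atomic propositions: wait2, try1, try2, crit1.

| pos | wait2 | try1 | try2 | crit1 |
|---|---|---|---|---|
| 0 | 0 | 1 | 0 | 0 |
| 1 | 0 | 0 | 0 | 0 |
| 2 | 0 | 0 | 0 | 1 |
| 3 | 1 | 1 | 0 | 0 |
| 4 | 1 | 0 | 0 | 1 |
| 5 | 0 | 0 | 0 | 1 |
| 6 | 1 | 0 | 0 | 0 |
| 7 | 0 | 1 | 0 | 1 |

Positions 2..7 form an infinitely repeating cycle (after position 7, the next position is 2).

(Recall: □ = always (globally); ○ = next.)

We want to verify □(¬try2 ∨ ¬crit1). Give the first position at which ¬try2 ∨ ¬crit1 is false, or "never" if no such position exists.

never

¬try2 ∨ ¬crit1 holds at every position 0..7, and those are all the positions the trace ever visits, so the invariant □(¬try2 ∨ ¬crit1) is never violated.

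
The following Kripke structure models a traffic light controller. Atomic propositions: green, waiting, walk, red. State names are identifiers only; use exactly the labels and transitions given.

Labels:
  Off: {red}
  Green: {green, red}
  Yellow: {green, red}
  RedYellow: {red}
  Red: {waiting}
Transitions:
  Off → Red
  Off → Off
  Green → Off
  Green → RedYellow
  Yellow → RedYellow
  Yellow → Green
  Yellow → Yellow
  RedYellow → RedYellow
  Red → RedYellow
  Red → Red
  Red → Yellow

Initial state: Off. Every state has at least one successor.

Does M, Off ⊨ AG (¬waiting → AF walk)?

Violated

States satisfying ¬waiting → AF walk: {Red}.
States satisfying AG (¬waiting → AF walk): ∅.
Green is reachable from Off and violates ¬waiting → AF walk, so AG fails at Off.
Off ∉ Sat(AG (¬waiting → AF walk)).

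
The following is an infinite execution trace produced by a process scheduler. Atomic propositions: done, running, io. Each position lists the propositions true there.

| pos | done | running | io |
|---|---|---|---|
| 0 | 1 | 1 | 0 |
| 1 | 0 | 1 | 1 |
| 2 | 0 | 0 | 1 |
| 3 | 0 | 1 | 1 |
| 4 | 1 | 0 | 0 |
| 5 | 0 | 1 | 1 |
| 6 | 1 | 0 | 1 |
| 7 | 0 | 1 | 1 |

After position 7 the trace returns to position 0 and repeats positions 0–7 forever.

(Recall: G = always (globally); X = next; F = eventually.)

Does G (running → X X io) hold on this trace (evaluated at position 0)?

running → X X io holds at every position 0..7, and those are all positions ever visited, so G (running → X X io) holds.
Positions where running holds: 0, 1, 3, 5, 7.
Check X X io at each: 0→ok, 1→ok, 3→ok, 5→ok, 7→ok.

Satisfied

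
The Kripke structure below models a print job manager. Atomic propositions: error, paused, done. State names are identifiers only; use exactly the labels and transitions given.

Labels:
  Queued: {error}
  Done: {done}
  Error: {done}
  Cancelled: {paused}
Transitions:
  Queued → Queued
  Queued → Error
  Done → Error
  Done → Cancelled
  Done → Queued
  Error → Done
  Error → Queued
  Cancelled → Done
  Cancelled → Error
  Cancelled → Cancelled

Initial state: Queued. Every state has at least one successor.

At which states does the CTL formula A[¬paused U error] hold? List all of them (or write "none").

States satisfying ¬paused: {Queued, Done, Error}.
States satisfying error: {Queued}.
States satisfying A[¬paused U error]: {Queued}.

{Queued}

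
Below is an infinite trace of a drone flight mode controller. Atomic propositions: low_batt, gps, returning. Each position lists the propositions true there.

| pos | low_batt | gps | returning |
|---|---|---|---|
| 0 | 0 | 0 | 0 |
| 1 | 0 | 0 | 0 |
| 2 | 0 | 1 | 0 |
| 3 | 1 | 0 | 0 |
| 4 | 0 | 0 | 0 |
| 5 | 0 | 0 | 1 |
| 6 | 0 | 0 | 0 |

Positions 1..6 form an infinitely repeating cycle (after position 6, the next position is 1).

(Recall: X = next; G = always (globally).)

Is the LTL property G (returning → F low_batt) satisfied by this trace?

returning → F low_batt holds at every position 0..6, and those are all positions ever visited, so G (returning → F low_batt) holds.
Positions where returning holds: 5.
Check F low_batt at each: 5→ok.

Satisfied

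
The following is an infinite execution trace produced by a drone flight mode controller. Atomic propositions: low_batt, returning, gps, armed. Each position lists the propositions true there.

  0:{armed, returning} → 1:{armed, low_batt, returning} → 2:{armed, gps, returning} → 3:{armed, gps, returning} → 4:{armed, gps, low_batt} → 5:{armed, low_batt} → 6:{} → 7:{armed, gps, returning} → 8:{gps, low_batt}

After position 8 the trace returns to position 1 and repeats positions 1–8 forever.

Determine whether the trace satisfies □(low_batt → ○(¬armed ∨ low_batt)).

low_batt → ○(¬armed ∨ low_batt) must hold at every position from 0 onward. It fails at position 1, so □(low_batt → ○(¬armed ∨ low_batt)) is false.
Positions where low_batt holds: 1, 4, 5, 8.
Check ○(¬armed ∨ low_batt) at each: 1→fails, 4→ok, 5→ok, 8→ok.

Violated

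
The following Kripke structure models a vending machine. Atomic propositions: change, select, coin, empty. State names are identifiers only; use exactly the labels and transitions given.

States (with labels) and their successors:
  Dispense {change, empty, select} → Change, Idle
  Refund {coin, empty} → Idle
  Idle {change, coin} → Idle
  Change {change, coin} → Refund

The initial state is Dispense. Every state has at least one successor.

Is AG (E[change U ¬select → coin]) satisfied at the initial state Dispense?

Satisfied

States satisfying E[change U ¬select → coin]: {Dispense, Refund, Idle, Change}.
States satisfying AG (E[change U ¬select → coin]): {Dispense, Refund, Idle, Change}.
Every state reachable from Dispense satisfies E[change U ¬select → coin].
Dispense ∈ Sat(AG (E[change U ¬select → coin])).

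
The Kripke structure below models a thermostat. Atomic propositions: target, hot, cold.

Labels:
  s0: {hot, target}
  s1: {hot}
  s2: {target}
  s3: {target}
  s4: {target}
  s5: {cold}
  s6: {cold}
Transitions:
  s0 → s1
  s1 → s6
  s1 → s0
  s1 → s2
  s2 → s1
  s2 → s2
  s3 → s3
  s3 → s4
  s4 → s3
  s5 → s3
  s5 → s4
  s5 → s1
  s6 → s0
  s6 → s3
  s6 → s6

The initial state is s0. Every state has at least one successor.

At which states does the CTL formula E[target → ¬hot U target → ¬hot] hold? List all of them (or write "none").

States satisfying target → ¬hot: {s1, s2, s3, s4, s5, s6}.
States satisfying E[target → ¬hot U target → ¬hot]: {s1, s2, s3, s4, s5, s6}.

{s1, s2, s3, s4, s5, s6}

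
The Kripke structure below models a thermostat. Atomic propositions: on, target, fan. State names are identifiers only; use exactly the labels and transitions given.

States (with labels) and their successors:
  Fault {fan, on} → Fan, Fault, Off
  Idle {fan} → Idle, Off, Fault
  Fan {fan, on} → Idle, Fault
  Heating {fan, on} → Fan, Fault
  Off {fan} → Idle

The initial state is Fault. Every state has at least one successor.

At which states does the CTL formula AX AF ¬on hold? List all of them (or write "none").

States satisfying AF ¬on: {Idle, Off}.
States satisfying AX AF ¬on: {Off}.

{Off}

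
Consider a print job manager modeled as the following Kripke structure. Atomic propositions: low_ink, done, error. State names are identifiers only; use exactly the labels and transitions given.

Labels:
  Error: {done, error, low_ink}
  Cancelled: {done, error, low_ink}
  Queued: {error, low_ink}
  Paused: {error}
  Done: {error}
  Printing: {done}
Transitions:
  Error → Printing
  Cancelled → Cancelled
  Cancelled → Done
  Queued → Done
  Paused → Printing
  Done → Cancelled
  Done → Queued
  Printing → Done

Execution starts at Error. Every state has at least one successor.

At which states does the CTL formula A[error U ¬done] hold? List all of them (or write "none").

States satisfying error: {Error, Cancelled, Queued, Paused, Done}.
States satisfying ¬done: {Queued, Paused, Done}.
States satisfying A[error U ¬done]: {Queued, Paused, Done}.

{Queued, Paused, Done}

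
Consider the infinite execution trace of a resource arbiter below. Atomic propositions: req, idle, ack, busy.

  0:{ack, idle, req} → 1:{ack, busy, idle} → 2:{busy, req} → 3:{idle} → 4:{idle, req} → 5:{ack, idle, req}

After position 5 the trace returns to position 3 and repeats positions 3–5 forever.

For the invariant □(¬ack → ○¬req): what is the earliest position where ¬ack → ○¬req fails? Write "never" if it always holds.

Check ¬ack → ○¬req at each position in order: 0 ✓, 1 ✓, 2 ✓.
At position 3 the labels are {idle} and the next position 4 has {idle, req}, so ¬ack → ○¬req is false there. This is the first violation.

3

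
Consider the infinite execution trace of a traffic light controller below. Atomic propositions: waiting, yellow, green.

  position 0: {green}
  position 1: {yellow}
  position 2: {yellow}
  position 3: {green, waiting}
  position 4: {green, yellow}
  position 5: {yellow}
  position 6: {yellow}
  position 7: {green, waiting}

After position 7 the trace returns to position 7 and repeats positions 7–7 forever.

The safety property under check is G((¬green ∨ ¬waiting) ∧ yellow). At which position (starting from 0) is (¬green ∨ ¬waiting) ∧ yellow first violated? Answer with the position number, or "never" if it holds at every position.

At position 0 the labels are {green}, so (¬green ∨ ¬waiting) ∧ yellow is false there. This is the first violation.

0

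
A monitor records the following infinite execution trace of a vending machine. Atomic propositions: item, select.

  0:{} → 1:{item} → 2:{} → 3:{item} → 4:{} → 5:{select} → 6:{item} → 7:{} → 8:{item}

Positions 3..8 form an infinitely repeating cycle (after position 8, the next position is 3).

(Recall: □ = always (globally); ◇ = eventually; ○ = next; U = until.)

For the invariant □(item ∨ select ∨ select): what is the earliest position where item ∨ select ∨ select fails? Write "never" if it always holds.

0

At position 0 the labels are {}, so item ∨ select ∨ select is false there. This is the first violation.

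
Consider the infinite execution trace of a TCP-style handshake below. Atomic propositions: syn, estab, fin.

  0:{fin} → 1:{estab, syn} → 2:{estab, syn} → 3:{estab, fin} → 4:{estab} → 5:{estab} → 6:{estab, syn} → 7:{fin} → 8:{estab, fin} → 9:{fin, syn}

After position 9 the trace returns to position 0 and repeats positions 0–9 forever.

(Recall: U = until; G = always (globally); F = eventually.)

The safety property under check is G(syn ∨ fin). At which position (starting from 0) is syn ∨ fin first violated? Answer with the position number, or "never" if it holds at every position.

4

Check syn ∨ fin at each position in order: 0 ✓, 1 ✓, 2 ✓, 3 ✓.
At position 4 the labels are {estab}, so syn ∨ fin is false there. This is the first violation.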